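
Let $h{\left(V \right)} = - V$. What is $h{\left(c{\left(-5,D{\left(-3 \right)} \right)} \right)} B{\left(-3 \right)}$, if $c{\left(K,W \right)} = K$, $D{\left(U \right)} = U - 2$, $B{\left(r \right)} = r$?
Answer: $-15$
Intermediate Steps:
$D{\left(U \right)} = -2 + U$ ($D{\left(U \right)} = U - 2 = -2 + U$)
$h{\left(c{\left(-5,D{\left(-3 \right)} \right)} \right)} B{\left(-3 \right)} = \left(-1\right) \left(-5\right) \left(-3\right) = 5 \left(-3\right) = -15$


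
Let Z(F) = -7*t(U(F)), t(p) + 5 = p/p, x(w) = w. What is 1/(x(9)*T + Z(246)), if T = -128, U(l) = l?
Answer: -1/1124 ≈ -0.00088968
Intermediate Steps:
t(p) = -4 (t(p) = -5 + p/p = -5 + 1 = -4)
Z(F) = 28 (Z(F) = -7*(-4) = 28)
1/(x(9)*T + Z(246)) = 1/(9*(-128) + 28) = 1/(-1152 + 28) = 1/(-1124) = -1/1124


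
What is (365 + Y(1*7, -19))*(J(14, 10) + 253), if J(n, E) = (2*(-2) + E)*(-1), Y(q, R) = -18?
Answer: 85709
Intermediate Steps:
J(n, E) = 4 - E (J(n, E) = (-4 + E)*(-1) = 4 - E)
(365 + Y(1*7, -19))*(J(14, 10) + 253) = (365 - 18)*((4 - 1*10) + 253) = 347*((4 - 10) + 253) = 347*(-6 + 253) = 347*247 = 85709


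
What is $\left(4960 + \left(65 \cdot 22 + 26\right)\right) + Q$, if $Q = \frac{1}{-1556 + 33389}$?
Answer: $\frac{204240529}{31833} \approx 6416.0$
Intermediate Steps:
$Q = \frac{1}{31833} \approx 3.1414 \cdot 10^{-5}$
$\left(4960 + \left(65 \cdot 22 + 26\right)\right) + Q = \left(4960 + \left(65 \cdot 22 + 26\right)\right) + \frac{1}{31833} = \left(4960 + \left(1430 + 26\right)\right) + \frac{1}{31833} = \left(4960 + 1456\right) + \frac{1}{31833} = 6416 + \frac{1}{31833} = \frac{204240529}{31833}$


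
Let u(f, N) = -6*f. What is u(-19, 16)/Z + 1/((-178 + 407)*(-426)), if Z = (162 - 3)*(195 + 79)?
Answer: 1846265/708339594 ≈ 0.0026065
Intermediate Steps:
Z = 43566 (Z = 159*274 = 43566)
u(-19, 16)/Z + 1/((-178 + 407)*(-426)) = -6*(-19)/43566 + 1/((-178 + 407)*(-426)) = 114*(1/43566) - 1/426/229 = 19/7261 + (1/229)*(-1/426) = 19/7261 - 1/97554 = 1846265/708339594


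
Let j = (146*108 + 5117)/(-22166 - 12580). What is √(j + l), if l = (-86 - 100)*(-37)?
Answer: √8307806368902/34746 ≈ 82.954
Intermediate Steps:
j = -20885/34746 (j = (15768 + 5117)/(-34746) = 20885*(-1/34746) = -20885/34746 ≈ -0.60108)
l = 6882 (l = -186*(-37) = 6882)
√(j + l) = √(-20885/34746 + 6882) = √(239101087/34746) = √8307806368902/34746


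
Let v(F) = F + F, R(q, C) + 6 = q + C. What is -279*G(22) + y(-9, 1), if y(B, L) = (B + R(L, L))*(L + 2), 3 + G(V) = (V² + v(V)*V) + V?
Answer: -410448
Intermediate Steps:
R(q, C) = -6 + C + q (R(q, C) = -6 + (q + C) = -6 + (C + q) = -6 + C + q)
v(F) = 2*F
G(V) = -3 + V + 3*V² (G(V) = -3 + ((V² + (2*V)*V) + V) = -3 + ((V² + 2*V²) + V) = -3 + (3*V² + V) = -3 + (V + 3*V²) = -3 + V + 3*V²)
y(B, L) = (2 + L)*(-6 + B + 2*L) (y(B, L) = (B + (-6 + L + L))*(L + 2) = (B + (-6 + 2*L))*(2 + L) = (-6 + B + 2*L)*(2 + L) = (2 + L)*(-6 + B + 2*L))
-279*G(22) + y(-9, 1) = -279*(-3 + 22 + 3*22²) + (-12 - 2*1 + 2*(-9) + 2*1² - 9*1) = -279*(-3 + 22 + 3*484) + (-12 - 2 - 18 + 2*1 - 9) = -279*(-3 + 22 + 1452) + (-12 - 2 - 18 + 2 - 9) = -279*1471 - 39 = -410409 - 39 = -410448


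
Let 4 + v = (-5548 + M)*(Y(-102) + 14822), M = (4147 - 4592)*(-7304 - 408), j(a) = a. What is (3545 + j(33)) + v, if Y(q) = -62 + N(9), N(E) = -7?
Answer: 50548089450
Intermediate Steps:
Y(q) = -69 (Y(q) = -62 - 7 = -69)
M = 3431840 (M = -445*(-7712) = 3431840)
v = 50548085872 (v = -4 + (-5548 + 3431840)*(-69 + 14822) = -4 + 3426292*14753 = -4 + 50548085876 = 50548085872)
(3545 + j(33)) + v = (3545 + 33) + 50548085872 = 3578 + 50548085872 = 50548089450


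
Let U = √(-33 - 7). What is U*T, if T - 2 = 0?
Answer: 4*I*√10 ≈ 12.649*I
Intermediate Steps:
T = 2 (T = 2 + 0 = 2)
U = 2*I*√10 (U = √(-40) = 2*I*√10 ≈ 6.3246*I)
U*T = (2*I*√10)*2 = 4*I*√10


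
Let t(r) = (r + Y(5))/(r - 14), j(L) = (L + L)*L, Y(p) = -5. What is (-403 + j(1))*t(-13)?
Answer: -802/3 ≈ -267.33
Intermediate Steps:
j(L) = 2*L**2 (j(L) = (2*L)*L = 2*L**2)
t(r) = (-5 + r)/(-14 + r) (t(r) = (r - 5)/(r - 14) = (-5 + r)/(-14 + r))
(-403 + j(1))*t(-13) = (-403 + 2*1**2)*((-5 - 13)/(-14 - 13)) = (-403 + 2*1)*(-18/(-27)) = (-403 + 2)*(-1/27*(-18)) = -401*2/3 = -802/3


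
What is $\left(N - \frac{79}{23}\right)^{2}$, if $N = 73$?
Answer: $\frac{2560000}{529} \approx 4839.3$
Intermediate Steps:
$\left(N - \frac{79}{23}\right)^{2} = \left(73 - \frac{79}{23}\right)^{2} = \left(\frac{1600}{23}\right)^{2} = \frac{2560000}{529}$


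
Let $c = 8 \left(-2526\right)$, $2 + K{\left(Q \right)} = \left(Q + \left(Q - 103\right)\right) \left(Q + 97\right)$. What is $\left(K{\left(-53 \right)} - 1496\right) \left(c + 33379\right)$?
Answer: $-140850674$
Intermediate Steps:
$K{\left(Q \right)} = -2 + \left(-103 + 2 Q\right) \left(97 + Q\right)$ ($K{\left(Q \right)} = -2 + \left(Q + \left(Q - 103\right)\right) \left(Q + 97\right) = -2 + \left(Q + \left(-103 + Q\right)\right) \left(97 + Q\right) = -2 + \left(-103 + 2 Q\right) \left(97 + Q\right)$)
$c = -20208$
$\left(K{\left(-53 \right)} - 1496\right) \left(c + 33379\right) = \left(\left(-9993 + 2 \left(-53\right)^{2} + 91 \left(-53\right)\right) - 1496\right) \left(-20208 + 33379\right) = \left(\left(-9993 + 2 \cdot 2809 - 4823\right) - 1496\right) 13171 = \left(\left(-9993 + 5618 - 4823\right) - 1496\right) 13171 = \left(-9198 - 1496\right) 13171 = \left(-10694\right) 13171 = -140850674$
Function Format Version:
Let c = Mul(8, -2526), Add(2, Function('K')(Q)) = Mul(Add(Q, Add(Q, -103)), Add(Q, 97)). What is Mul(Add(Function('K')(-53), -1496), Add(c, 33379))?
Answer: -140850674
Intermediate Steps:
Function('K')(Q) = Add(-2, Mul(Add(-103, Mul(2, Q)), Add(97, Q))) (Function('K')(Q) = Add(-2, Mul(Add(Q, Add(Q, -103)), Add(Q, 97))) = Add(-2, Mul(Add(Q, Add(-103, Q)), Add(97, Q))) = Add(-2, Mul(Add(-103, Mul(2, Q)), Add(97, Q))))
c = -20208
Mul(Add(Function('K')(-53), -1496), Add(c, 33379)) = Mul(Add(Add(-9993, Mul(2, Pow(-53, 2)), Mul(91, -53)), -1496), Add(-20208, 33379)) = Mul(Add(Add(-9993, Mul(2, 2809), -4823), -1496), 13171) = Mul(Add(Add(-9993, 5618, -4823), -1496), 13171) = Mul(Add(-9198, -1496), 13171) = Mul(-10694, 13171) = -140850674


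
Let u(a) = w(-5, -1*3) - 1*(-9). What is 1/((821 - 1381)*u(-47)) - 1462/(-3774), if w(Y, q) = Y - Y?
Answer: 72203/186480 ≈ 0.38719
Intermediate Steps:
w(Y, q) = 0
u(a) = 9 (u(a) = 0 - 1*(-9) = 0 + 9 = 9)
1/((821 - 1381)*u(-47)) - 1462/(-3774) = 1/((821 - 1381)*9) - 1462/(-3774) = (⅑)/(-560) - 1462*(-1/3774) = -1/560*⅑ + 43/111 = -1/5040 + 43/111 = 72203/186480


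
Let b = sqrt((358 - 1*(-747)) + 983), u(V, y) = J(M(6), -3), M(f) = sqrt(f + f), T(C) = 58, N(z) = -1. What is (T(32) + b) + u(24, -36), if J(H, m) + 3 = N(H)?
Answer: 54 + 6*sqrt(58) ≈ 99.695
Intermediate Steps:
M(f) = sqrt(2)*sqrt(f) (M(f) = sqrt(2*f) = sqrt(2)*sqrt(f))
J(H, m) = -4 (J(H, m) = -3 - 1 = -4)
u(V, y) = -4
b = 6*sqrt(58) (b = sqrt((358 + 747) + 983) = sqrt(1105 + 983) = sqrt(2088) = 6*sqrt(58) ≈ 45.695)
(T(32) + b) + u(24, -36) = (58 + 6*sqrt(58)) - 4 = 54 + 6*sqrt(58)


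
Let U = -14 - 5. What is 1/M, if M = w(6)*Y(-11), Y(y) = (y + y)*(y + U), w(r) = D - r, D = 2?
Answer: -1/2640 ≈ -0.00037879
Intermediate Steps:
U = -19
w(r) = 2 - r
Y(y) = 2*y*(-19 + y) (Y(y) = (y + y)*(y - 19) = (2*y)*(-19 + y) = 2*y*(-19 + y))
M = -2640 (M = (2 - 1*6)*(2*(-11)*(-19 - 11)) = (2 - 6)*(2*(-11)*(-30)) = -4*660 = -2640)
1/M = 1/(-2640) = -1/2640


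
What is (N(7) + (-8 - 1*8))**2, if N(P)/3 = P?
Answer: 25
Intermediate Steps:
N(P) = 3*P
(N(7) + (-8 - 1*8))**2 = (3*7 + (-8 - 1*8))**2 = (21 + (-8 - 8))**2 = (21 - 16)**2 = 5**2 = 25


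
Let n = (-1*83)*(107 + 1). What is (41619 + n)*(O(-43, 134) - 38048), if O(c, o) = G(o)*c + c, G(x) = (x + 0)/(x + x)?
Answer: -2489127375/2 ≈ -1.2446e+9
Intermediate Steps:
G(x) = ½ (G(x) = x/((2*x)) = x*(1/(2*x)) = ½)
n = -8964 (n = -83*108 = -8964)
O(c, o) = 3*c/2 (O(c, o) = c/2 + c = 3*c/2)
(41619 + n)*(O(-43, 134) - 38048) = (41619 - 8964)*((3/2)*(-43) - 38048) = 32655*(-129/2 - 38048) = 32655*(-76225/2) = -2489127375/2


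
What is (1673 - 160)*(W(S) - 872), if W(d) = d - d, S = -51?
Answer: -1319336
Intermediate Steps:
W(d) = 0
(1673 - 160)*(W(S) - 872) = (1673 - 160)*(0 - 872) = 1513*(-872) = -1319336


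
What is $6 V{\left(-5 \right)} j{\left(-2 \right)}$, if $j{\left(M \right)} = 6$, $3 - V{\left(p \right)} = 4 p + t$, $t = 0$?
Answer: $828$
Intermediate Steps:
$V{\left(p \right)} = 3 - 4 p$ ($V{\left(p \right)} = 3 - \left(4 p + 0\right) = 3 - 4 p$)
$6 V{\left(-5 \right)} j{\left(-2 \right)} = 6 \left(3 - -20\right) 6 = 6 \left(3 + 20\right) 6 = 6 \cdot 23 \cdot 6 = 138 \cdot 6 = 828$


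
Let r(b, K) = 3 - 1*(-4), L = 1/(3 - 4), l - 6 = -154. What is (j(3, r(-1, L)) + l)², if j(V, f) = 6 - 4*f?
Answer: 28900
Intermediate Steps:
l = -148 (l = 6 - 154 = -148)
L = -1 (L = 1/(-1) = -1)
r(b, K) = 7 (r(b, K) = 3 + 4 = 7)
(j(3, r(-1, L)) + l)² = ((6 - 4*7) - 148)² = ((6 - 28) - 148)² = (-22 - 148)² = (-170)² = 28900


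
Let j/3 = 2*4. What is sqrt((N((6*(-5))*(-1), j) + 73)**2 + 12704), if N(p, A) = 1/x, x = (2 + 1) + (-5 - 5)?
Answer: 2*sqrt(220649)/7 ≈ 134.21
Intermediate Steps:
x = -7 (x = 3 - 10 = -7)
j = 24 (j = 3*(2*4) = 3*8 = 24)
N(p, A) = -1/7 (N(p, A) = 1/(-7) = -1/7)
sqrt((N((6*(-5))*(-1), j) + 73)**2 + 12704) = sqrt((-1/7 + 73)**2 + 12704) = sqrt((510/7)**2 + 12704) = sqrt(260100/49 + 12704) = sqrt(882596/49) = 2*sqrt(220649)/7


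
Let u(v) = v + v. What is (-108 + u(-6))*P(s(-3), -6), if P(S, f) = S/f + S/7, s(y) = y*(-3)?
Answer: 180/7 ≈ 25.714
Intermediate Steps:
s(y) = -3*y
P(S, f) = S/7 + S/f (P(S, f) = S/f + S*(1/7) = S/f + S/7 = S/7 + S/f)
u(v) = 2*v
(-108 + u(-6))*P(s(-3), -6) = (-108 + 2*(-6))*((-3*(-3))/7 - 3*(-3)/(-6)) = (-108 - 12)*((1/7)*9 + 9*(-1/6)) = -120*(9/7 - 3/2) = -120*(-3/14) = 180/7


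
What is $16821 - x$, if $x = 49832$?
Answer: $-33011$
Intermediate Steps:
$16821 - x = 16821 - 49832 = -33011$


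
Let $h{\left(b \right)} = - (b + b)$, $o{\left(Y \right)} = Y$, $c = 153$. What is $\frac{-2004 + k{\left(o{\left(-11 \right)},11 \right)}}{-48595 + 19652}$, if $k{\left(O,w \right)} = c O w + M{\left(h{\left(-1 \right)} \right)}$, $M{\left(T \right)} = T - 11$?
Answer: $\frac{20526}{28943} \approx 0.70919$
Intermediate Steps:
$h{\left(b \right)} = - 2 b$
$M{\left(T \right)} = -11 + T$
$k{\left(O,w \right)} = -9 + 153 O w$ ($k{\left(O,w \right)} = 153 O w - 9 = -9 + 153 O w$)
$\frac{-2004 + k{\left(o{\left(-11 \right)},11 \right)}}{-48595 + 19652} = \frac{-2004 + \left(-9 + 153 \left(-11\right) 11\right)}{-48595 + 19652} = \frac{-2004 - 18522}{-28943} = \left(-2004 - 18522\right) \left(- \frac{1}{28943}\right) = \left(-20526\right) \left(- \frac{1}{28943}\right) = \frac{20526}{28943}$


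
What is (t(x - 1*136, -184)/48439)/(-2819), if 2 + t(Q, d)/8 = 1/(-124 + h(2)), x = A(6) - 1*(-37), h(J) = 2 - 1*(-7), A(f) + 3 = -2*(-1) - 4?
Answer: 1848/15703197215 ≈ 1.1768e-7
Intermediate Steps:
A(f) = -5 (A(f) = -3 + (-2*(-1) - 4) = -3 + (2 - 4) = -3 - 2 = -5)
h(J) = 9 (h(J) = 2 + 7 = 9)
x = 32 (x = -5 - 1*(-37) = -5 + 37 = 32)
t(Q, d) = -1848/115 (t(Q, d) = -16 + 8/(-124 + 9) = -16 + 8/(-115) = -16 + 8*(-1/115) = -16 - 8/115 = -1848/115)
(t(x - 1*136, -184)/48439)/(-2819) = -1848/115/48439/(-2819) = -1848/115*1/48439*(-1/2819) = -1848/5570485*(-1/2819) = 1848/15703197215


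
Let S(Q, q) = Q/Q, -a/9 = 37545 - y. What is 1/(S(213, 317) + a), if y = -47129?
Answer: -1/762065 ≈ -1.3122e-6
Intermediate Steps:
a = -762066 (a = -9*(37545 - 1*(-47129)) = -9*(37545 + 47129) = -9*84674 = -762066)
S(Q, q) = 1
1/(S(213, 317) + a) = 1/(1 - 762066) = 1/(-762065) = -1/762065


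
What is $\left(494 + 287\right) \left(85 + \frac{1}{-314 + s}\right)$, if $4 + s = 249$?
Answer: $\frac{4579784}{69} \approx 66374.0$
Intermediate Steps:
$s = 245$ ($s = -4 + 249 = 245$)
$\left(494 + 287\right) \left(85 + \frac{1}{-314 + s}\right) = \left(494 + 287\right) \left(85 + \frac{1}{-314 + 245}\right) = 781 \left(85 + \frac{1}{-69}\right) = 781 \left(85 - \frac{1}{69}\right) = 781 \cdot \frac{5864}{69} = \frac{4579784}{69}$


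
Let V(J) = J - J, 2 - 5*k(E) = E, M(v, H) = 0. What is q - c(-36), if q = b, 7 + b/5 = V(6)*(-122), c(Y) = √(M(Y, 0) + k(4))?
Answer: -35 - I*√10/5 ≈ -35.0 - 0.63246*I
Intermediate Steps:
k(E) = ⅖ - E/5
c(Y) = I*√10/5 (c(Y) = √(0 + (⅖ - ⅕*4)) = √(0 + (⅖ - ⅘)) = √(0 - ⅖) = √(-⅖) = I*√10/5)
V(J) = 0
b = -35 (b = -35 + 5*(0*(-122)) = -35 + 5*0 = -35 + 0 = -35)
q = -35
q - c(-36) = -35 - I*√10/5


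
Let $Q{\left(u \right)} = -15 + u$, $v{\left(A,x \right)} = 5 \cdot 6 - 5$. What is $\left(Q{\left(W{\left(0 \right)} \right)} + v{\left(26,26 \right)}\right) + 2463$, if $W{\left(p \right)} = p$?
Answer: $2473$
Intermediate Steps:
$v{\left(A,x \right)} = 25$ ($v{\left(A,x \right)} = 30 - 5 = 25$)
$\left(Q{\left(W{\left(0 \right)} \right)} + v{\left(26,26 \right)}\right) + 2463 = \left(\left(-15 + 0\right) + 25\right) + 2463 = \left(-15 + 25\right) + 2463 = 10 + 2463 = 2473$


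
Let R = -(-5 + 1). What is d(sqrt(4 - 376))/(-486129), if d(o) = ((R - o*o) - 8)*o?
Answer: -736*I*sqrt(93)/486129 ≈ -0.014601*I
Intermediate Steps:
R = 4 (R = -1*(-4) = 4)
d(o) = o*(-4 - o**2) (d(o) = ((4 - o*o) - 8)*o = ((4 - o**2) - 8)*o = (-4 - o**2)*o = o*(-4 - o**2))
d(sqrt(4 - 376))/(-486129) = -sqrt(4 - 376)*(4 + (sqrt(4 - 376))**2)/(-486129) = -sqrt(-372)*(4 + (sqrt(-372))**2)*(-1/486129) = -2*I*sqrt(93)*(4 + (2*I*sqrt(93))**2)*(-1/486129) = -2*I*sqrt(93)*(4 - 372)*(-1/486129) = -1*2*I*sqrt(93)*(-368)*(-1/486129) = (736*I*sqrt(93))*(-1/486129) = -736*I*sqrt(93)/486129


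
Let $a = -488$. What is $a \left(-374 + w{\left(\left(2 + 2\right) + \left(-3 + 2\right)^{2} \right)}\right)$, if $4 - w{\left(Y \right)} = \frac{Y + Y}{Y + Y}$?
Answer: $181048$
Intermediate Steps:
$w{\left(Y \right)} = 3$ ($w{\left(Y \right)} = 4 - \frac{Y + Y}{Y + Y} = 4 - \frac{2 Y}{2 Y} = 4 - 2 Y \frac{1}{2 Y} = 4 - 1 = 3$)
$a \left(-374 + w{\left(\left(2 + 2\right) + \left(-3 + 2\right)^{2} \right)}\right) = - 488 \left(-374 + 3\right) = \left(-488\right) \left(-371\right) = 181048$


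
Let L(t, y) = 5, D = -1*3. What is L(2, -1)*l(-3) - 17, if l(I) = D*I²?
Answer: -152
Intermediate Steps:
D = -3
l(I) = -3*I²
L(2, -1)*l(-3) - 17 = 5*(-3*(-3)²) - 17 = 5*(-3*9) - 17 = 5*(-27) - 17 = -135 - 17 = -152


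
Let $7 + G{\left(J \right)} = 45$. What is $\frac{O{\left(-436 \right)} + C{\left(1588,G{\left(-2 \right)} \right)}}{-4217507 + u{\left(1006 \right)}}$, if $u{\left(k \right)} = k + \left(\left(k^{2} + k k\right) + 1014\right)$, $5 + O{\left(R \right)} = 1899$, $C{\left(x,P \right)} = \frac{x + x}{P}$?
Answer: $- \frac{37574}{41636885} \approx -0.00090242$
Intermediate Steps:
$G{\left(J \right)} = 38$ ($G{\left(J \right)} = -7 + 45 = 38$)
$C{\left(x,P \right)} = \frac{2 x}{P}$
$O{\left(R \right)} = 1894$ ($O{\left(R \right)} = -5 + 1899 = 1894$)
$u{\left(k \right)} = 1014 + k + 2 k^{2}$ ($u{\left(k \right)} = k + \left(\left(k^{2} + k^{2}\right) + 1014\right) = k + \left(2 k^{2} + 1014\right) = k + \left(1014 + 2 k^{2}\right) = 1014 + k + 2 k^{2}$)
$\frac{O{\left(-436 \right)} + C{\left(1588,G{\left(-2 \right)} \right)}}{-4217507 + u{\left(1006 \right)}} = \frac{1894 + 2 \cdot 1588 \cdot \frac{1}{38}}{-4217507 + \left(1014 + 1006 + 2 \cdot 1006^{2}\right)} = \frac{1894 + 2 \cdot 1588 \cdot \frac{1}{38}}{-4217507 + \left(1014 + 1006 + 2 \cdot 1012036\right)} = \frac{1894 + \frac{1588}{19}}{-4217507 + \left(1014 + 1006 + 2024072\right)} = \frac{37574}{19 \left(-4217507 + 2026092\right)} = \frac{37574}{19 \left(-2191415\right)} = \frac{37574}{19} \left(- \frac{1}{2191415}\right) = - \frac{37574}{41636885}$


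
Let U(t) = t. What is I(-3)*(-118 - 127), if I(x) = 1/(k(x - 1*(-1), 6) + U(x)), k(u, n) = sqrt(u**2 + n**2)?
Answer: -735/31 - 490*sqrt(10)/31 ≈ -73.694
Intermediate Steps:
k(u, n) = sqrt(n**2 + u**2)
I(x) = 1/(x + sqrt(36 + (1 + x)**2)) (I(x) = 1/(sqrt(6**2 + (x - 1*(-1))**2) + x) = 1/(sqrt(36 + (x + 1)**2) + x) = 1/(sqrt(36 + (1 + x)**2) + x) = 1/(x + sqrt(36 + (1 + x)**2)))
I(-3)*(-118 - 127) = (-118 - 127)/(-3 + sqrt(36 + (1 - 3)**2)) = -245/(-3 + sqrt(36 + (-2)**2)) = -245/(-3 + sqrt(36 + 4)) = -245/(-3 + sqrt(40)) = -245/(-3 + 2*sqrt(10))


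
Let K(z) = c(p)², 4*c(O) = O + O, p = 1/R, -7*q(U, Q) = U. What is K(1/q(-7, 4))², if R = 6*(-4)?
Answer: 1/5308416 ≈ 1.8838e-7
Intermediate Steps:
q(U, Q) = -U/7
R = -24
p = -1/24 (p = 1/(-24) = -1/24 ≈ -0.041667)
c(O) = O/2 (c(O) = (O + O)/4 = (2*O)/4 = O/2)
K(z) = 1/2304 (K(z) = ((½)*(-1/24))² = (-1/48)² = 1/2304)
K(1/q(-7, 4))² = (1/2304)² = 1/5308416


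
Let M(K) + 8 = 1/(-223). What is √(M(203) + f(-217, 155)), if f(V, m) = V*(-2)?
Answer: √21184331/223 ≈ 20.640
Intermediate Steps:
M(K) = -1785/223 (M(K) = -8 + 1/(-223) = -8 - 1/223 = -1785/223)
f(V, m) = -2*V
√(M(203) + f(-217, 155)) = √(-1785/223 - 2*(-217)) = √(-1785/223 + 434) = √(94997/223) = √21184331/223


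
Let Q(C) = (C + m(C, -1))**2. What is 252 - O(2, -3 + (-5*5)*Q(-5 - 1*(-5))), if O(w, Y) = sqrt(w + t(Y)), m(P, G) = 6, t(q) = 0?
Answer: 252 - sqrt(2) ≈ 250.59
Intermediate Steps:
Q(C) = (6 + C)**2 (Q(C) = (C + 6)**2 = (6 + C)**2)
O(w, Y) = sqrt(w) (O(w, Y) = sqrt(w + 0) = sqrt(w))
252 - O(2, -3 + (-5*5)*Q(-5 - 1*(-5))) = 252 - sqrt(2)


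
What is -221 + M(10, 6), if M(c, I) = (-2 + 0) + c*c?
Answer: -123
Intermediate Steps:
M(c, I) = -2 + c²
-221 + M(10, 6) = -221 + (-2 + 10²) = -221 + (-2 + 100) = -221 + 98 = -123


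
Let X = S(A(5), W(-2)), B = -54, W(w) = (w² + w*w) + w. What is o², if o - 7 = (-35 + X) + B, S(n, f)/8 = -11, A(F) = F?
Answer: 28900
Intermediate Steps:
W(w) = w + 2*w² (W(w) = (w² + w²) + w = 2*w² + w = w + 2*w²)
S(n, f) = -88 (S(n, f) = 8*(-11) = -88)
X = -88
o = -170 (o = 7 + ((-35 - 88) - 54) = 7 + (-123 - 54) = 7 - 177 = -170)
o² = (-170)² = 28900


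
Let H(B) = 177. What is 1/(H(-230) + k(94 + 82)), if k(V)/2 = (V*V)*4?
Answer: 1/247985 ≈ 4.0325e-6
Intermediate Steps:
k(V) = 8*V² (k(V) = 2*((V*V)*4) = 2*(V²*4) = 2*(4*V²) = 8*V²)
1/(H(-230) + k(94 + 82)) = 1/(177 + 8*(94 + 82)²) = 1/(177 + 8*176²) = 1/(177 + 8*30976) = 1/(177 + 247808) = 1/247985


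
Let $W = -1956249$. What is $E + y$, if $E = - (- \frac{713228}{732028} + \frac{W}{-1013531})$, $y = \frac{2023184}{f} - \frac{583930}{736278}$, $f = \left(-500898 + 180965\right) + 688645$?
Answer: $\frac{3921597712486350174161}{1049041326174976869669} \approx 3.7383$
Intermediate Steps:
$f = 368712$ ($f = -319933 + 688645 = 368712$)
$y = \frac{26548413979}{5655719457}$ ($y = \frac{2023184}{368712} - \frac{583930}{736278} = 2023184 \cdot \frac{1}{368712} - \frac{291965}{368139} = \frac{252898}{46089} - \frac{291965}{368139} = \frac{26548413979}{5655719457} \approx 4.6941$)
$E = - \frac{177287588726}{185483267717}$ ($E = - (- \frac{713228}{732028} - \frac{1956249}{-1013531}) = - (\left(-713228\right) \frac{1}{732028} - - \frac{1956249}{1013531}) = - (- \frac{178307}{183007} + \frac{1956249}{1013531}) = \left(-1\right) \frac{177287588726}{185483267717} = - \frac{177287588726}{185483267717} \approx -0.95581$)
$E + y = - \frac{177287588726}{185483267717} + \frac{26548413979}{5655719457} = \frac{3921597712486350174161}{1049041326174976869669}$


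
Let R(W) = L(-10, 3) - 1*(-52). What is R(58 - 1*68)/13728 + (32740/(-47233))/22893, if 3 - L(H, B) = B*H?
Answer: 2345166055/380619384288 ≈ 0.0061614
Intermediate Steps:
L(H, B) = 3 - B*H
R(W) = 85 (R(W) = (3 - 1*3*(-10)) - 1*(-52) = (3 + 30) + 52 = 33 + 52 = 85)
R(58 - 1*68)/13728 + (32740/(-47233))/22893 = 85/13728 + (32740/(-47233))/22893 = 85*(1/13728) + (32740*(-1/47233))*(1/22893) = 85/13728 - 32740/47233*1/22893 = 85/13728 - 32740/1081305069 = 2345166055/380619384288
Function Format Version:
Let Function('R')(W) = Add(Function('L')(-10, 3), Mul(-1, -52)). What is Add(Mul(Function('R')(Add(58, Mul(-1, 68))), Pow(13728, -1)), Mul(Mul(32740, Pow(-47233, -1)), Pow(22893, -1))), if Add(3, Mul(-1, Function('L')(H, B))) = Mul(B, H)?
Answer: Rational(2345166055, 380619384288) ≈ 0.0061614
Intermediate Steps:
Function('L')(H, B) = Add(3, Mul(-1, B, H)) (Function('L')(H, B) = Add(3, Mul(-1, Mul(B, H))) = Add(3, Mul(-1, B, H)))
Function('R')(W) = 85 (Function('R')(W) = Add(Add(3, Mul(-1, 3, -10)), Mul(-1, -52)) = Add(Add(3, 30), 52) = Add(33, 52) = 85)
Add(Mul(Function('R')(Add(58, Mul(-1, 68))), Pow(13728, -1)), Mul(Mul(32740, Pow(-47233, -1)), Pow(22893, -1))) = Add(Mul(85, Pow(13728, -1)), Mul(Mul(32740, Pow(-47233, -1)), Pow(22893, -1))) = Add(Mul(85, Rational(1, 13728)), Mul(Mul(32740, Rational(-1, 47233)), Rational(1, 22893))) = Add(Rational(85, 13728), Mul(Rational(-32740, 47233), Rational(1, 22893))) = Add(Rational(85, 13728), Rational(-32740, 1081305069)) = Rational(2345166055, 380619384288)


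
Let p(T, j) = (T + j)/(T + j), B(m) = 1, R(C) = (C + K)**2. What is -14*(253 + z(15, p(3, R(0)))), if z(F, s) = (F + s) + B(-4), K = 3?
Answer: -3780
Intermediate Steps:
R(C) = (3 + C)**2 (R(C) = (C + 3)**2 = (3 + C)**2)
p(T, j) = 1
z(F, s) = 1 + F + s (z(F, s) = (F + s) + 1 = 1 + F + s)
-14*(253 + z(15, p(3, R(0)))) = -14*(253 + (1 + 15 + 1)) = -14*(253 + 17) = -14*270 = -3780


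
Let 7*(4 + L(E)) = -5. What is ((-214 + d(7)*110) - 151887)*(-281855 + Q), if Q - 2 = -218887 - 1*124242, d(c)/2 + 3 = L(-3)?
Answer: 672847496434/7 ≈ 9.6121e+10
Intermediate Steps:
L(E) = -33/7 (L(E) = -4 + (⅐)*(-5) = -4 - 5/7 = -33/7)
d(c) = -108/7 (d(c) = -6 + 2*(-33/7) = -6 - 66/7 = -108/7)
Q = -343127 (Q = 2 + (-218887 - 1*124242) = 2 + (-218887 - 124242) = 2 - 343129 = -343127)
((-214 + d(7)*110) - 151887)*(-281855 + Q) = ((-214 - 108/7*110) - 151887)*(-281855 - 343127) = ((-214 - 11880/7) - 151887)*(-624982) = (-13378/7 - 151887)*(-624982) = -1076587/7*(-624982) = 672847496434/7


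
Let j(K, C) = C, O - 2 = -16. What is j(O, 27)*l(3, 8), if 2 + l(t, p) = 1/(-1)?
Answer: -81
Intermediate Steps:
O = -14 (O = 2 - 16 = -14)
l(t, p) = -3 (l(t, p) = -2 + 1/(-1) = -2 - 1 = -3)
j(O, 27)*l(3, 8) = 27*(-3) = -81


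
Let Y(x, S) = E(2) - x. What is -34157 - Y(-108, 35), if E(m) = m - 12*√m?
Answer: -34267 + 12*√2 ≈ -34250.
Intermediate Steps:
Y(x, S) = 2 - x - 12*√2 (Y(x, S) = (2 - 12*√2) - x = 2 - x - 12*√2)
-34157 - Y(-108, 35) = -34157 - (2 - 1*(-108) - 12*√2) = -34157 - (2 + 108 - 12*√2) = -34157 - (110 - 12*√2) = -34157 + (-110 + 12*√2) = -34267 + 12*√2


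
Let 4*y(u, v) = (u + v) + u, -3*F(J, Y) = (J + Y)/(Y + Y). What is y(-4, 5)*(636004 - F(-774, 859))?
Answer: -3277964701/6872 ≈ -4.7700e+5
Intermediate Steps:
F(J, Y) = -(J + Y)/(6*Y) (F(J, Y) = -(J + Y)/(3*(Y + Y)) = -(J + Y)/(3*(2*Y)) = -(J + Y)*1/(2*Y)/3 = -(J + Y)/(6*Y))
y(u, v) = u/2 + v/4 (y(u, v) = ((u + v) + u)/4 = (v + 2*u)/4 = u/2 + v/4)
y(-4, 5)*(636004 - F(-774, 859)) = ((1/2)*(-4) + (1/4)*5)*(636004 - (-1*(-774) - 1*859)/(6*859)) = (-2 + 5/4)*(636004 - (774 - 859)/(6*859)) = -3*(636004 - (-85)/(6*859))/4 = -3*(636004 - 1*(-85/5154))/4 = -3*(636004 + 85/5154)/4 = -3/4*3277964701/5154 = -3277964701/6872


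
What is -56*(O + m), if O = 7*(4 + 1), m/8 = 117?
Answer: -54376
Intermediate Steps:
m = 936 (m = 8*117 = 936)
O = 35 (O = 7*5 = 35)
-56*(O + m) = -56*(35 + 936) = -56*971 = -54376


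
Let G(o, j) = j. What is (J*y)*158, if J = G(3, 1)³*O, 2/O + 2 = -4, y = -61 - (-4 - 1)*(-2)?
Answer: 11218/3 ≈ 3739.3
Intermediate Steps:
y = -71 (y = -61 - (-5)*(-2) = -61 - 1*10 = -61 - 10 = -71)
O = -⅓ (O = 2/(-2 - 4) = 2/(-6) = 2*(-⅙) = -⅓ ≈ -0.33333)
J = -⅓ (J = 1³*(-⅓) = 1*(-⅓) = -⅓ ≈ -0.33333)
(J*y)*158 = -⅓*(-71)*158 = (71/3)*158 = 11218/3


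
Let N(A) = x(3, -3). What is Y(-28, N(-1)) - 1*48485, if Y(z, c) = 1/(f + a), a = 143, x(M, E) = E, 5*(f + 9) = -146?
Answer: -25406135/524 ≈ -48485.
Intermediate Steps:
f = -191/5 (f = -9 + (⅕)*(-146) = -9 - 146/5 = -191/5 ≈ -38.200)
N(A) = -3
Y(z, c) = 5/524 (Y(z, c) = 1/(-191/5 + 143) = 1/(524/5) = 5/524)
Y(-28, N(-1)) - 1*48485 = 5/524 - 1*48485 = 5/524 - 48485 = -25406135/524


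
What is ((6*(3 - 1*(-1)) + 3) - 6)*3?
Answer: 63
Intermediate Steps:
((6*(3 - 1*(-1)) + 3) - 6)*3 = ((6*(3 + 1) + 3) - 6)*3 = ((6*4 + 3) - 6)*3 = ((24 + 3) - 6)*3 = (27 - 6)*3 = 21*3 = 63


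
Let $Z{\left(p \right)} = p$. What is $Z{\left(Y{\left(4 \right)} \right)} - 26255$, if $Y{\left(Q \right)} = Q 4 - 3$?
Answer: $-26242$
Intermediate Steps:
$Y{\left(Q \right)} = -3 + 4 Q$ ($Y{\left(Q \right)} = 4 Q - 3 = -3 + 4 Q$)
$Z{\left(Y{\left(4 \right)} \right)} - 26255 = \left(-3 + 4 \cdot 4\right) - 26255 = \left(-3 + 16\right) - 26255 = 13 - 26255 = -26242$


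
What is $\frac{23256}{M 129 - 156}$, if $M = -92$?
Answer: $- \frac{323}{167} \approx -1.9341$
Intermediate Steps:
$\frac{23256}{M 129 - 156} = \frac{23256}{\left(-92\right) 129 - 156} = \frac{23256}{-11868 - 156} = \frac{23256}{-12024} = 23256 \left(- \frac{1}{12024}\right) = - \frac{323}{167}$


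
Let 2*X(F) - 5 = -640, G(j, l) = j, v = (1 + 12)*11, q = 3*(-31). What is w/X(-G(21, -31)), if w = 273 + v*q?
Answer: 26052/635 ≈ 41.027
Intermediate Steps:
q = -93
v = 143 (v = 13*11 = 143)
w = -13026 (w = 273 + 143*(-93) = 273 - 13299 = -13026)
X(F) = -635/2 (X(F) = 5/2 + (½)*(-640) = 5/2 - 320 = -635/2)
w/X(-G(21, -31)) = -13026/(-635/2) = -13026*(-2/635) = 26052/635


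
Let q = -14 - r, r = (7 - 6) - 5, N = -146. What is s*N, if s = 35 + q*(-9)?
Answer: -18250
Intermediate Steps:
r = -4 (r = 1 - 5 = -4)
q = -10 (q = -14 - 1*(-4) = -14 + 4 = -10)
s = 125 (s = 35 - 10*(-9) = 35 + 90 = 125)
s*N = 125*(-146) = -18250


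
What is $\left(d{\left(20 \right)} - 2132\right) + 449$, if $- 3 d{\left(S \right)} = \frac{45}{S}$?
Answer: $- \frac{6735}{4} \approx -1683.8$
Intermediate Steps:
$d{\left(S \right)} = - \frac{15}{S}$ ($d{\left(S \right)} = - \frac{45 \frac{1}{S}}{3} = - \frac{15}{S}$)
$\left(d{\left(20 \right)} - 2132\right) + 449 = \left(- \frac{15}{20} - 2132\right) + 449 = \left(\left(-15\right) \frac{1}{20} - 2132\right) + 449 = \left(- \frac{3}{4} - 2132\right) + 449 = - \frac{8531}{4} + 449 = - \frac{6735}{4}$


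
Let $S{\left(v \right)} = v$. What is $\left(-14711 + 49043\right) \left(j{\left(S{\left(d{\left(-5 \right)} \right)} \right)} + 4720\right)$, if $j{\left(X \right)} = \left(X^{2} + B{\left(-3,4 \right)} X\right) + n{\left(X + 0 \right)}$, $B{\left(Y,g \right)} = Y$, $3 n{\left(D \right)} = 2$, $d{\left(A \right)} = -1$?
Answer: $162207256$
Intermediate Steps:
$n{\left(D \right)} = \frac{2}{3}$ ($n{\left(D \right)} = \frac{1}{3} \cdot 2 = \frac{2}{3}$)
$j{\left(X \right)} = \frac{2}{3} + X^{2} - 3 X$ ($j{\left(X \right)} = \left(X^{2} - 3 X\right) + \frac{2}{3} = \frac{2}{3} + X^{2} - 3 X$)
$\left(-14711 + 49043\right) \left(j{\left(S{\left(d{\left(-5 \right)} \right)} \right)} + 4720\right) = \left(-14711 + 49043\right) \left(\left(\frac{2}{3} + \left(-1\right)^{2} - -3\right) + 4720\right) = 34332 \left(\left(\frac{2}{3} + 1 + 3\right) + 4720\right) = 34332 \left(\frac{14}{3} + 4720\right) = 34332 \cdot \frac{14174}{3} = 162207256$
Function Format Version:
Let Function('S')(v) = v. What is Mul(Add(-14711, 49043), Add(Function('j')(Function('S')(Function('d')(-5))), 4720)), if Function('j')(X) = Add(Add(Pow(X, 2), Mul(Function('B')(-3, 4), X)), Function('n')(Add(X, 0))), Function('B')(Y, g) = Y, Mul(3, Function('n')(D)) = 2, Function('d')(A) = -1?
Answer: 162207256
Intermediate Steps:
Function('n')(D) = Rational(2, 3) (Function('n')(D) = Mul(Rational(1, 3), 2) = Rational(2, 3))
Function('j')(X) = Add(Rational(2, 3), Pow(X, 2), Mul(-3, X)) (Function('j')(X) = Add(Add(Pow(X, 2), Mul(-3, X)), Rational(2, 3)) = Add(Rational(2, 3), Pow(X, 2), Mul(-3, X)))
Mul(Add(-14711, 49043), Add(Function('j')(Function('S')(Function('d')(-5))), 4720)) = Mul(Add(-14711, 49043), Add(Add(Rational(2, 3), Pow(-1, 2), Mul(-3, -1)), 4720)) = Mul(34332, Add(Add(Rational(2, 3), 1, 3), 4720)) = Mul(34332, Add(Rational(14, 3), 4720)) = Mul(34332, Rational(14174, 3)) = 162207256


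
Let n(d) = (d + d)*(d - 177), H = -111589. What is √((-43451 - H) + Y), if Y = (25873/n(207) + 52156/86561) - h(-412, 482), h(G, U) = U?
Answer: √2172244859324884960185/179181270 ≈ 260.11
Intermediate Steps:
n(d) = 2*d*(-177 + d) (n(d) = (2*d)*(-177 + d) = 2*d*(-177 + d))
Y = -515304862567/1075087620 (Y = (25873/((2*207*(-177 + 207))) + 52156/86561) - 1*482 = (25873/((2*207*30)) + 52156*(1/86561)) - 482 = (25873/12420 + 52156/86561) - 482 = 2887370273/1075087620 - 482 = -515304862567/1075087620 ≈ -479.31)
√((-43451 - H) + Y) = √((-43451 - 1*(-111589)) - 515304862567/1075087620) = √((-43451 + 111589) - 515304862567/1075087620) = √(68138 - 515304862567/1075087620) = √(72739015388993/1075087620) = √2172244859324884960185/179181270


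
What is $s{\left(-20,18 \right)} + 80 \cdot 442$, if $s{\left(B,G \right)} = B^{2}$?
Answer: $35760$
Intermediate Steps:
$s{\left(-20,18 \right)} + 80 \cdot 442 = \left(-20\right)^{2} + 80 \cdot 442 = 400 + 35360 = 35760$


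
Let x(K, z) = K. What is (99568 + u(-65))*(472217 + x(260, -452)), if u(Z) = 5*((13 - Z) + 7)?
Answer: 47244392661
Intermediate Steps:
u(Z) = 100 - 5*Z (u(Z) = 5*(20 - Z) = 100 - 5*Z)
(99568 + u(-65))*(472217 + x(260, -452)) = (99568 + (100 - 5*(-65)))*(472217 + 260) = (99568 + (100 + 325))*472477 = (99568 + 425)*472477 = 99993*472477 = 47244392661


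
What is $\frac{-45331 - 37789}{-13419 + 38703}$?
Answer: $- \frac{20780}{6321} \approx -3.2875$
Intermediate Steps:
$\frac{-45331 - 37789}{-13419 + 38703} = - \frac{83120}{25284} = \left(-83120\right) \frac{1}{25284} = - \frac{20780}{6321}$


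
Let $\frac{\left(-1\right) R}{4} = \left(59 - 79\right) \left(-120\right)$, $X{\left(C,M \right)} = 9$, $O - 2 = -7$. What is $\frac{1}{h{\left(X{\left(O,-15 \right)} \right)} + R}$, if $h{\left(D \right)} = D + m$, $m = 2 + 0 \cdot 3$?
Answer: $- \frac{1}{9589} \approx -0.00010429$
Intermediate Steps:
$m = 2$ ($m = 2 + 0 = 2$)
$O = -5$ ($O = 2 - 7 = -5$)
$h{\left(D \right)} = 2 + D$ ($h{\left(D \right)} = D + 2 = 2 + D$)
$R = -9600$ ($R = - 4 \left(59 - 79\right) \left(-120\right) = - 4 \left(\left(-20\right) \left(-120\right)\right) = \left(-4\right) 2400 = -9600$)
$\frac{1}{h{\left(X{\left(O,-15 \right)} \right)} + R} = \frac{1}{\left(2 + 9\right) - 9600} = \frac{1}{11 - 9600} = \frac{1}{-9589} = - \frac{1}{9589}$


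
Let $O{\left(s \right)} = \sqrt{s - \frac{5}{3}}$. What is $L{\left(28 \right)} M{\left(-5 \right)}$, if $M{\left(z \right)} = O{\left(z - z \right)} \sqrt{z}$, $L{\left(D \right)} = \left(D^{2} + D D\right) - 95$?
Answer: $- 2455 \sqrt{3} \approx -4252.2$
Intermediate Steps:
$O{\left(s \right)} = \sqrt{- \frac{5}{3} + s}$ ($O{\left(s \right)} = \sqrt{s - \frac{5}{3}} = \sqrt{- \frac{5}{3} + s}$)
$L{\left(D \right)} = -95 + 2 D^{2}$ ($L{\left(D \right)} = \left(D^{2} + D^{2}\right) - 95 = 2 D^{2} - 95 = -95 + 2 D^{2}$)
$M{\left(z \right)} = \frac{i \sqrt{15} \sqrt{z}}{3}$ ($M{\left(z \right)} = \frac{\sqrt{-15 + 9 \left(z - z\right)}}{3} \sqrt{z} = \frac{\sqrt{-15 + 9 \cdot 0}}{3} \sqrt{z} = \frac{\sqrt{-15 + 0}}{3} \sqrt{z} = \frac{\sqrt{-15}}{3} \sqrt{z} = \frac{i \sqrt{15}}{3} \sqrt{z} = \frac{i \sqrt{15} \sqrt{z}}{3}$)
$L{\left(28 \right)} M{\left(-5 \right)} = \left(-95 + 2 \cdot 28^{2}\right) \frac{i \sqrt{15} \sqrt{-5}}{3} = \left(-95 + 2 \cdot 784\right) \frac{i \sqrt{15} i \sqrt{5}}{3} = \left(-95 + 1568\right) \left(- \frac{5 \sqrt{3}}{3}\right) = 1473 \left(- \frac{5 \sqrt{3}}{3}\right) = - 2455 \sqrt{3}$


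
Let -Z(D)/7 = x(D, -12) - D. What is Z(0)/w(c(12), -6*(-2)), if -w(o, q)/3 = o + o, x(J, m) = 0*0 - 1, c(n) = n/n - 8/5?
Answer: 35/18 ≈ 1.9444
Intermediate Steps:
c(n) = -⅗ (c(n) = 1 - 8*⅕ = 1 - 8/5 = -⅗)
x(J, m) = -1 (x(J, m) = 0 - 1 = -1)
Z(D) = 7 + 7*D (Z(D) = -7*(-1 - D) = 7 + 7*D)
w(o, q) = -6*o (w(o, q) = -3*(o + o) = -6*o)
Z(0)/w(c(12), -6*(-2)) = (7 + 7*0)/((-6*(-⅗))) = (7 + 0)/(18/5) = 7*(5/18) = 35/18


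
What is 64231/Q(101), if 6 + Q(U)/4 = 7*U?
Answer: 64231/2804 ≈ 22.907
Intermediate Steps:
Q(U) = -24 + 28*U (Q(U) = -24 + 4*(7*U) = -24 + 28*U)
64231/Q(101) = 64231/(-24 + 28*101) = 64231/(-24 + 2828) = 64231/2804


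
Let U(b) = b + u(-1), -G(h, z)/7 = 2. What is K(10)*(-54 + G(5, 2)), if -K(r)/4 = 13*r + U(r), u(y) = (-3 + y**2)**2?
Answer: 39168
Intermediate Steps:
G(h, z) = -14 (G(h, z) = -7*2 = -14)
U(b) = 4 + b (U(b) = b + (-3 + (-1)**2)**2 = b + (-3 + 1)**2 = b + (-2)**2 = b + 4 = 4 + b)
K(r) = -16 - 56*r (K(r) = -4*(13*r + (4 + r)) = -4*(4 + 14*r) = -16 - 56*r)
K(10)*(-54 + G(5, 2)) = (-16 - 56*10)*(-54 - 14) = (-16 - 560)*(-68) = -576*(-68) = 39168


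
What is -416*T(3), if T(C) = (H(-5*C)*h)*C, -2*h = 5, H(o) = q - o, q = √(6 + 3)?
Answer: 56160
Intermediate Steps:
q = 3 (q = √9 = 3)
H(o) = 3 - o
h = -5/2 (h = -½*5 = -5/2 ≈ -2.5000)
T(C) = C*(-15/2 - 25*C/2) (T(C) = ((3 - (-5)*C)*(-5/2))*C = ((3 + 5*C)*(-5/2))*C = (-15/2 - 25*C/2)*C = C*(-15/2 - 25*C/2))
-416*T(3) = -(-1040)*3*(3 + 5*3) = -(-1040)*3*(3 + 15) = -(-1040)*3*18 = -416*(-135) = 56160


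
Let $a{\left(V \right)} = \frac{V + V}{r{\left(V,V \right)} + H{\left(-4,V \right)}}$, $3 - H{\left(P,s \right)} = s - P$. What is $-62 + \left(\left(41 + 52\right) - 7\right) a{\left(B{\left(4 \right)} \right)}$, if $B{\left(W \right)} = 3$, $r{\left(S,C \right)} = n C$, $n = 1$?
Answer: $-578$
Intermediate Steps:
$H{\left(P,s \right)} = 3 + P - s$ ($H{\left(P,s \right)} = 3 - \left(s - P\right) = 3 + \left(P - s\right) = 3 + P - s$)
$r{\left(S,C \right)} = C$ ($r{\left(S,C \right)} = 1 C = C$)
$a{\left(V \right)} = - 2 V$ ($a{\left(V \right)} = \frac{V + V}{V - \left(1 + V\right)} = \frac{2 V}{V - \left(1 + V\right)} = \frac{2 V}{-1} = 2 V \left(-1\right) = - 2 V$)
$-62 + \left(\left(41 + 52\right) - 7\right) a{\left(B{\left(4 \right)} \right)} = -62 + \left(\left(41 + 52\right) - 7\right) \left(\left(-2\right) 3\right) = -62 + \left(93 - 7\right) \left(-6\right) = -62 + 86 \left(-6\right) = -62 - 516 = -578$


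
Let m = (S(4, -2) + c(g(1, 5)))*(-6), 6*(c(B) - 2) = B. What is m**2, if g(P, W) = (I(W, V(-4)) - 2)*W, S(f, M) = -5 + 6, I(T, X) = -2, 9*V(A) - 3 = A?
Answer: 4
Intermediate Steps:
V(A) = 1/3 + A/9
S(f, M) = 1
g(P, W) = -4*W (g(P, W) = (-2 - 2)*W = -4*W)
c(B) = 2 + B/6
m = 2 (m = (1 + (2 + (-4*5)/6))*(-6) = (1 + (2 + (1/6)*(-20)))*(-6) = (1 + (2 - 10/3))*(-6) = (1 - 4/3)*(-6) = -1/3*(-6) = 2)
m**2 = 2**2 = 4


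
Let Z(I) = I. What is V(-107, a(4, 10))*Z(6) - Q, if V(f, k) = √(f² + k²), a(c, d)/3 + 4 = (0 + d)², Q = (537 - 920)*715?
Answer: 273845 + 6*√94393 ≈ 2.7569e+5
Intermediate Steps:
Q = -273845 (Q = -383*715 = -273845)
a(c, d) = -12 + 3*d² (a(c, d) = -12 + 3*(0 + d)² = -12 + 3*d²)
V(-107, a(4, 10))*Z(6) - Q = √((-107)² + (-12 + 3*10²)²)*6 - 1*(-273845) = √(11449 + (-12 + 3*100)²)*6 + 273845 = √(11449 + (-12 + 300)²)*6 + 273845 = √(11449 + 288²)*6 + 273845 = √(11449 + 82944)*6 + 273845 = √94393*6 + 273845 = 6*√94393 + 273845 = 273845 + 6*√94393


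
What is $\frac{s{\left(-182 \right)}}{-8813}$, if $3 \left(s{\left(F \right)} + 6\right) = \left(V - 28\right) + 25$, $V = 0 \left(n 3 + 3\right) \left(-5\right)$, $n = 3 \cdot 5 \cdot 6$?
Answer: $\frac{1}{1259} \approx 0.00079428$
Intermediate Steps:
$n = 90$ ($n = 15 \cdot 6 = 90$)
$V = 0$ ($V = 0 \left(90 \cdot 3 + 3\right) \left(-5\right) = 0 \left(270 + 3\right) \left(-5\right) = 0 \cdot 273 \left(-5\right) = 0 \left(-5\right) = 0$)
$s{\left(F \right)} = -7$ ($s{\left(F \right)} = -6 + \frac{\left(0 - 28\right) + 25}{3} = -6 + \frac{-28 + 25}{3} = -6 + \frac{1}{3} \left(-3\right) = -6 - 1 = -7$)
$\frac{s{\left(-182 \right)}}{-8813} = - \frac{7}{-8813} = \left(-7\right) \left(- \frac{1}{8813}\right) = \frac{1}{1259}$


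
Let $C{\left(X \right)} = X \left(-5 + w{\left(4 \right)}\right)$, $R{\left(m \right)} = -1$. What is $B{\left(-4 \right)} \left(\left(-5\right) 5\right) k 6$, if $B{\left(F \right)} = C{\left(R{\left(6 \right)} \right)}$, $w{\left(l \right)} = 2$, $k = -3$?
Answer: $1350$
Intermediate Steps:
$C{\left(X \right)} = - 3 X$ ($C{\left(X \right)} = X \left(-5 + 2\right) = X \left(-3\right) = - 3 X$)
$B{\left(F \right)} = 3$ ($B{\left(F \right)} = \left(-3\right) \left(-1\right) = 3$)
$B{\left(-4 \right)} \left(\left(-5\right) 5\right) k 6 = 3 \left(\left(-5\right) 5\right) \left(\left(-3\right) 6\right) = 3 \left(-25\right) \left(-18\right) = \left(-75\right) \left(-18\right) = 1350$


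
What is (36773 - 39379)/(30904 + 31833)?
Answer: -2606/62737 ≈ -0.041538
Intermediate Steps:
(36773 - 39379)/(30904 + 31833) = -2606/62737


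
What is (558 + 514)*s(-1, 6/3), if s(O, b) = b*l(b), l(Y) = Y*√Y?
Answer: 4288*√2 ≈ 6064.1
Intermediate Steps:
l(Y) = Y^(3/2)
s(O, b) = b^(5/2) (s(O, b) = b*b^(3/2) = b^(5/2))
(558 + 514)*s(-1, 6/3) = (558 + 514)*(6/3)^(5/2) = 1072*(6*(⅓))^(5/2) = 1072*2^(5/2) = 1072*(4*√2) = 4288*√2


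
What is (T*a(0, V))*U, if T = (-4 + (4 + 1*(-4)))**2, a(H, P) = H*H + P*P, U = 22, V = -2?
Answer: 1408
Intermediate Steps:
a(H, P) = H**2 + P**2
T = 16 (T = (-4 + (4 - 4))**2 = (-4 + 0)**2 = (-4)**2 = 16)
(T*a(0, V))*U = (16*(0**2 + (-2)**2))*22 = (16*(0 + 4))*22 = (16*4)*22 = 64*22 = 1408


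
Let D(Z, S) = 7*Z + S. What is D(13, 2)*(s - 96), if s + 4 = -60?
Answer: -14880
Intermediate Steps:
s = -64 (s = -4 - 60 = -64)
D(Z, S) = S + 7*Z
D(13, 2)*(s - 96) = (2 + 7*13)*(-64 - 96) = (2 + 91)*(-160) = 93*(-160) = -14880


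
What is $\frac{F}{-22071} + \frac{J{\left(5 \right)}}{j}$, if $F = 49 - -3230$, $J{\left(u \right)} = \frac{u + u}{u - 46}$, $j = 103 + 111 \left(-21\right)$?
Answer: $- \frac{49884897}{336023618} \approx -0.14846$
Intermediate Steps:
$j = -2228$ ($j = 103 - 2331 = -2228$)
$J{\left(u \right)} = \frac{2 u}{-46 + u}$
$F = 3279$ ($F = 49 + 3230 = 3279$)
$\frac{F}{-22071} + \frac{J{\left(5 \right)}}{j} = \frac{3279}{-22071} + \frac{2 \cdot 5 \frac{1}{-46 + 5}}{-2228} = 3279 \left(- \frac{1}{22071}\right) + 2 \cdot 5 \frac{1}{-41} \left(- \frac{1}{2228}\right) = - \frac{1093}{7357} + 2 \cdot 5 \left(- \frac{1}{41}\right) \left(- \frac{1}{2228}\right) = - \frac{1093}{7357} - - \frac{5}{45674} = - \frac{1093}{7357} + \frac{5}{45674} = - \frac{49884897}{336023618}$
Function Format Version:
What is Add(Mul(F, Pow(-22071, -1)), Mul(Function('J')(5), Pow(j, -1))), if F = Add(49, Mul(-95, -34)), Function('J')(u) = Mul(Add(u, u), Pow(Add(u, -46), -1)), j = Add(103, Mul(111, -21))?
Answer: Rational(-49884897, 336023618) ≈ -0.14846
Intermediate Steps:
j = -2228 (j = Add(103, -2331) = -2228)
Function('J')(u) = Mul(2, u, Pow(Add(-46, u), -1)) (Function('J')(u) = Mul(Mul(2, u), Pow(Add(-46, u), -1)) = Mul(2, u, Pow(Add(-46, u), -1)))
F = 3279 (F = Add(49, 3230) = 3279)
Add(Mul(F, Pow(-22071, -1)), Mul(Function('J')(5), Pow(j, -1))) = Add(Mul(3279, Pow(-22071, -1)), Mul(Mul(2, 5, Pow(Add(-46, 5), -1)), Pow(-2228, -1))) = Add(Mul(3279, Rational(-1, 22071)), Mul(Mul(2, 5, Pow(-41, -1)), Rational(-1, 2228))) = Add(Rational(-1093, 7357), Mul(Mul(2, 5, Rational(-1, 41)), Rational(-1, 2228))) = Add(Rational(-1093, 7357), Mul(Rational(-10, 41), Rational(-1, 2228))) = Add(Rational(-1093, 7357), Rational(5, 45674)) = Rational(-49884897, 336023618)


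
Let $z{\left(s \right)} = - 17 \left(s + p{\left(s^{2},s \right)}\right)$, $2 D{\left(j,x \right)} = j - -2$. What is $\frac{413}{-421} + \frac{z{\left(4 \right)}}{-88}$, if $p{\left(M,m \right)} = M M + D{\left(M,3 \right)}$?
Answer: $\frac{1888889}{37048} \approx 50.985$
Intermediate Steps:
$D{\left(j,x \right)} = 1 + \frac{j}{2}$ ($D{\left(j,x \right)} = \frac{j - -2}{2} = \frac{j + 2}{2} = \frac{2 + j}{2} = 1 + \frac{j}{2}$)
$p{\left(M,m \right)} = 1 + M^{2} + \frac{M}{2}$ ($p{\left(M,m \right)} = M M + \left(1 + \frac{M}{2}\right) = M^{2} + \left(1 + \frac{M}{2}\right) = 1 + M^{2} + \frac{M}{2}$)
$z{\left(s \right)} = -17 - 17 s - 17 s^{4} - \frac{17 s^{2}}{2}$ ($z{\left(s \right)} = - 17 \left(s + \left(1 + \left(s^{2}\right)^{2} + \frac{s^{2}}{2}\right)\right) = - 17 \left(s + \left(1 + s^{4} + \frac{s^{2}}{2}\right)\right) = - 17 \left(1 + s + s^{4} + \frac{s^{2}}{2}\right) = -17 - 17 s - 17 s^{4} - \frac{17 s^{2}}{2}$)
$\frac{413}{-421} + \frac{z{\left(4 \right)}}{-88} = \frac{413}{-421} + \frac{-17 - 68 - 17 \cdot 4^{4} - \frac{17 \cdot 4^{2}}{2}}{-88} = 413 \left(- \frac{1}{421}\right) + \left(-17 - 68 - 4352 - 136\right) \left(- \frac{1}{88}\right) = - \frac{413}{421} + \left(-17 - 68 - 4352 - 136\right) \left(- \frac{1}{88}\right) = - \frac{413}{421} - - \frac{4573}{88} = - \frac{413}{421} + \frac{4573}{88} = \frac{1888889}{37048}$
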